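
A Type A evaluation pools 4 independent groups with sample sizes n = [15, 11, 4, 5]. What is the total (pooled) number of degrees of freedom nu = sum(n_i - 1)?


nu = sum_i (n_i - 1)
nu = ((15 - 1) + (11 - 1) + (4 - 1) + (5 - 1))
nu = 14 + 10 + 3 + 4
nu = 31

31


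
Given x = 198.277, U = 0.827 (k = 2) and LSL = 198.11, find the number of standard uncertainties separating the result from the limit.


u = U / k = 0.827 / 2 = 0.4135
margin = |LSL - x| = |198.11 - 198.277| = 0.167
z = margin / u = 0.167 / 0.4135
z = 0.4039

0.4039


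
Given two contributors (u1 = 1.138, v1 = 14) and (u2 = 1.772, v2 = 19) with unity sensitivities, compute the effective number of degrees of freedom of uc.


uc = sqrt(u1^2 + u2^2) = sqrt(1.138^2 + 1.772^2) = 2.1059506
v_eff = uc^4 / (u1^4/v1 + u2^4/v2)
= 2.1059506^4 / (1.138^4/14 + 1.772^4/19)
= 19.669473 / 0.63871667
v_eff = 30.7953

30.7953


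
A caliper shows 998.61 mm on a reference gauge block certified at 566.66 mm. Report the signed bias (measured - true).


Systematic error = measured - true
= 998.61 - 566.66
= 431.9500

431.9500


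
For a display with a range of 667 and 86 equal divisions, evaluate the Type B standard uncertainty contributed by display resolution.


resolution = range / divisions
resolution = 667 / 86 = 7.755814
u_res = resolution / (2*sqrt(3))
u_res = 7.755814 / 3.4641016
u_res = 2.2389

2.2389


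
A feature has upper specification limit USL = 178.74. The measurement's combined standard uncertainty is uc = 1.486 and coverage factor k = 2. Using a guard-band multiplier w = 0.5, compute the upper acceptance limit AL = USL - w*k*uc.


U = k * uc = 2 * 1.486 = 2.972
guard band g = w * U = 0.5 * 2.972 = 1.486
AL = USL - g = 178.74 - 1.486
AL = 177.2540

177.2540


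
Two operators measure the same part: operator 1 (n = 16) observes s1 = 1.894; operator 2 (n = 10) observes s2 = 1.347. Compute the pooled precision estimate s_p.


s_p = sqrt(((n1-1)*s1^2 + (n2-1)*s2^2) / (n1+n2-2))
numerator = (16-1)*1.894^2 + (10-1)*1.347^2 = 53.80854 + 16.329681 = 70.138221
denominator = 16 + 10 - 2 = 24
s_p^2 = 70.138221 / 24 = 2.9224259
s_p = sqrt(2.9224259) = 1.7095

1.7095


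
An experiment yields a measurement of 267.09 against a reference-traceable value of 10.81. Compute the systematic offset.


Systematic error = measured - true
= 267.09 - 10.81
= 256.2800

256.2800


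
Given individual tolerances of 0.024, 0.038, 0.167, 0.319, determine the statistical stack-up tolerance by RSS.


RSS = sqrt(0.024^2 + 0.038^2 + 0.167^2 + 0.319^2)
= sqrt(0.13167)
= 0.3629

0.3629


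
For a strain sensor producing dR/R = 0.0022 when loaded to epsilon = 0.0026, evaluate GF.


GF = (dR/R) / epsilon
= 0.0022 / 0.0026
= 0.8462

0.8462


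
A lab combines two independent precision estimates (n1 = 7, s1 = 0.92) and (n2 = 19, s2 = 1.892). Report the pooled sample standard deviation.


s_p = sqrt(((n1-1)*s1^2 + (n2-1)*s2^2) / (n1+n2-2))
numerator = (7-1)*0.92^2 + (19-1)*1.892^2 = 5.0784 + 64.433952 = 69.512352
denominator = 7 + 19 - 2 = 24
s_p^2 = 69.512352 / 24 = 2.896348
s_p = sqrt(2.896348) = 1.7019

1.7019


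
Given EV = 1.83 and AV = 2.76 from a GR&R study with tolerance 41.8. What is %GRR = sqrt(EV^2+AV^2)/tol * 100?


GRR = sqrt(EV^2 + AV^2) = sqrt(1.83^2 + 2.76^2) = 3.3115706
%GRR = GRR / tol * 100 = 3.3115706 / 41.8 * 100
%GRR = 7.9224

7.9224


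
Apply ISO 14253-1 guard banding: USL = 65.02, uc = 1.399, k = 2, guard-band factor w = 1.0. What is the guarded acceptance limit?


U = k * uc = 2 * 1.399 = 2.798
guard band g = w * U = 1.0 * 2.798 = 2.798
AL = USL - g = 65.02 - 2.798
AL = 62.2220

62.2220


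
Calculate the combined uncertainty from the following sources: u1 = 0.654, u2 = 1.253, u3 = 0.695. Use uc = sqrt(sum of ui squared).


uc = sqrt(0.654^2 + 1.253^2 + 0.695^2)
uc = sqrt(2.48075)
uc = 1.5750

1.5750


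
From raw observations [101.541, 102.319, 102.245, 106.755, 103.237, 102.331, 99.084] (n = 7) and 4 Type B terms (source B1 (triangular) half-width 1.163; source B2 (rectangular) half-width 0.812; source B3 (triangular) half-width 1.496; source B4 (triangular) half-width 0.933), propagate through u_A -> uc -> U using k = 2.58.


mean = (101.541 + 102.319 + 102.245 + 106.755 + 103.237 + 102.331 + 99.084) / 7 = 102.5017143
s = sqrt(sum((x - mean)^2)/(n-1)) = 2.2863092
u_A = s / sqrt(n) = 2.2863092 / sqrt(7) = 0.86414365
u_B1 = 1.163 / sqrt(6) = 0.47479276
u_B2 = 0.812 / sqrt(3) = 0.46880842
u_B3 = 1.496 / sqrt(6) = 0.61073944
u_B4 = 0.933 / sqrt(6) = 0.38089566
uc = sqrt(0.86414365^2 + 0.47479276^2 + 0.46880842^2 + 0.61073944^2 + 0.38089566^2) = 1.3076842
U = k * uc = 2.58 * 1.3076842
U = 3.3738

3.3738


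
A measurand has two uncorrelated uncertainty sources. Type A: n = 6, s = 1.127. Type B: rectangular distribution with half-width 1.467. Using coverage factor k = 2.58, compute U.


u_A = s / sqrt(n) = 1.127 / sqrt(6) = 0.46009582
u_B = half_width / sqrt(3) = 1.467 / sqrt(3) = 0.84697284
uc = sqrt(u_A^2 + u_B^2) = sqrt(0.46009582^2 + 0.84697284^2) = 0.963873
U = k * uc = 2.58 * 0.963873
U = 2.4868

2.4868


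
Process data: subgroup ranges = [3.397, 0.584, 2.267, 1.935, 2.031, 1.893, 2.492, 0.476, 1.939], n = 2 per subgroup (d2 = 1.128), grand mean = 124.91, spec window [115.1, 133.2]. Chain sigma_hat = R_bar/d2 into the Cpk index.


R_bar = (3.397 + 0.584 + 2.267 + 1.935 + 2.031 + 1.893 + 2.492 + 0.476 + 1.939) / 9 = 1.8904444
sigma = R_bar / d2 = 1.8904444 / 1.128 = 1.6759259
Cp = (USL - LSL)/(6*sigma) = (133.2 - 115.1)/(6*1.6759259) = 1.8000
Cpu = (133.2 - 124.91)/(3*1.6759259) = 1.6488
Cpl = (124.91 - 115.1)/(3*1.6759259) = 1.9512
Cpk = min(Cpu, Cpl) = 1.6488

1.6488


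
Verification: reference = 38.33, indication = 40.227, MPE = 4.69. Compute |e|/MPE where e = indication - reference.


e = indication - reference = 40.227 - 38.33 = 1.8970
|e| = 1.8970
ratio = |e| / MPE = 1.8970 / 4.69
ratio = 0.4045

0.4045


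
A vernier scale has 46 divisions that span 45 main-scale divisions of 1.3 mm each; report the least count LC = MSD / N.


LC = MSD / n_div
= 1.3 / 46
= 0.0283

0.0283


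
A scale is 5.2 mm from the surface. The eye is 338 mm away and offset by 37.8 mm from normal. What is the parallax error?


error = h * offset / d
= 5.2 * 37.8 / 338
= 0.5815

0.5815


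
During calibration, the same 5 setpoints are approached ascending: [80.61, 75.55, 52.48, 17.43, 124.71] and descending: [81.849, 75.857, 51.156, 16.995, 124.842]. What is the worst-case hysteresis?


|80.61 - 81.849| = 1.2390
|75.55 - 75.857| = 0.3070
|52.48 - 51.156| = 1.3240
|17.43 - 16.995| = 0.4350
|124.71 - 124.842| = 0.1320
hysteresis = max(diffs) = 1.3240

1.3240


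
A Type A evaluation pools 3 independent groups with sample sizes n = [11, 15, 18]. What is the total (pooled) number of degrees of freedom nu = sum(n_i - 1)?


nu = sum_i (n_i - 1)
nu = ((11 - 1) + (15 - 1) + (18 - 1))
nu = 10 + 14 + 17
nu = 41

41


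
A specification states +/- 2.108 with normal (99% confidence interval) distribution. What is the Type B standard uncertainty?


u_B = half_width / 2.576
u_B = 2.108 / 2.576
u_B = 0.8183

0.8183


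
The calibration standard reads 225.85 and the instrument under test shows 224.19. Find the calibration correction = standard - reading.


Correction = standard - reading
= 225.85 - 224.19
= 1.6600

1.6600


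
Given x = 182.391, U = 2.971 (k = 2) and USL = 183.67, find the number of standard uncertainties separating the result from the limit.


u = U / k = 2.971 / 2 = 1.4855
margin = |USL - x| = |183.67 - 182.391| = 1.279
z = margin / u = 1.279 / 1.4855
z = 0.8610

0.8610


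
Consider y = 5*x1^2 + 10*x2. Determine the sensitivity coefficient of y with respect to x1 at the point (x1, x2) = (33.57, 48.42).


y = 5*x1^2 + 10*x2
dy/dx1 = 2*5*x1
Evaluate at x1 = 33.57: c1 = 10 * 33.57
c1 = 335.7000

335.7000


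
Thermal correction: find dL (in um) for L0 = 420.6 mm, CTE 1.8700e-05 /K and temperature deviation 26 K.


dL = L * alpha * dT
= 420.6 * 1.8700e-05 * 26
= 0.2044957 mm
dL_um = 0.2044957 * 1000 = 204.4957 um

204.4957


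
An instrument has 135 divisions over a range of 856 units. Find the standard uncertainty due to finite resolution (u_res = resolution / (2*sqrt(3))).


resolution = range / divisions
resolution = 856 / 135 = 6.3407407
u_res = resolution / (2*sqrt(3))
u_res = 6.3407407 / 3.4641016
u_res = 1.8304

1.8304


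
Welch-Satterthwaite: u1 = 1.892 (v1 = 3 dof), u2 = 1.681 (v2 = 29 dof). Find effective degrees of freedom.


uc = sqrt(u1^2 + u2^2) = sqrt(1.892^2 + 1.681^2) = 2.5308941
v_eff = uc^4 / (u1^4/v1 + u2^4/v2)
= 2.5308941^4 / (1.892^4/3 + 1.681^4/29)
= 41.029469 / 4.5466737
v_eff = 9.0241

9.0241


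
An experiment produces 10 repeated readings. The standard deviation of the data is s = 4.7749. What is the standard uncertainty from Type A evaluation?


u_A = s / sqrt(n)
u_A = 4.7749 / sqrt(10)
u_A = 4.7749 / 3.1622777
u_A = 1.5100

1.5100


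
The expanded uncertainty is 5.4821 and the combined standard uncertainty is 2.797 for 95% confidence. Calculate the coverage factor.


k = U / uc
k = 5.4821 / 2.797
k = 1.96

1.96


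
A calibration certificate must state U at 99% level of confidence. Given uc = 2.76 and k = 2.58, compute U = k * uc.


U = k * uc
U = 2.58 * 2.76
U = 7.1208

7.1208


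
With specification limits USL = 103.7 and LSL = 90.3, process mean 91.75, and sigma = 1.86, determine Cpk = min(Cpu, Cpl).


Cpu = (USL - mean) / (3*sigma) = (103.7 - 91.75) / (3*1.86) = 2.1416
Cpl = (mean - LSL) / (3*sigma) = (91.75 - 90.3) / (3*1.86) = 0.2599
Cpk = min(Cpu, Cpl) = 0.2599

0.2599


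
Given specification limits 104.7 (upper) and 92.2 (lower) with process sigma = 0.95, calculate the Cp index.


Cp = (USL - LSL) / (6 * sigma)
= (104.7 - 92.2) / (6 * 0.95)
= 12.5000 / 5.7000
= 2.1930

2.1930


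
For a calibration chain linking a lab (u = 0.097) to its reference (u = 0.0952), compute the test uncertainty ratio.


TUR = u_lab / u_ref
= 0.097 / 0.0952
= 1.0189

1.0189


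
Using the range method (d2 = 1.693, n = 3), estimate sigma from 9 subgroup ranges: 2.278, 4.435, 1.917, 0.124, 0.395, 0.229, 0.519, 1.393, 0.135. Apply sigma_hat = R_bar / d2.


R_bar = (2.278 + 4.435 + 1.917 + 0.124 + 0.395 + 0.229 + 0.519 + 1.393 + 0.135) / 9
R_bar = 11.425 / 9 = 1.2694444
sigma_hat = R_bar / d2 = 1.2694444 / 1.693 = 0.7498

0.7498


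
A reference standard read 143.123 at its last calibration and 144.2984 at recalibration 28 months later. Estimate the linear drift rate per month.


rate = (v2 - v1) / months
= (144.2984 - 143.123) / 28
= 1.1754 / 28
= 0.0420

0.0420


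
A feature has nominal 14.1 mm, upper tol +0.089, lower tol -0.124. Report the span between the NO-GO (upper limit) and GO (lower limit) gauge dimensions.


GO = nominal - lower_tol (smallest hole = maximum material condition)
GO = 14.1 - 0.124 = 13.976
NO-GO = nominal + upper_tol (largest hole = least material condition)
NO-GO = 14.1 + 0.089 = 14.189
spread = NO-GO - GO = 14.189 - 13.976 = 0.2130

0.2130


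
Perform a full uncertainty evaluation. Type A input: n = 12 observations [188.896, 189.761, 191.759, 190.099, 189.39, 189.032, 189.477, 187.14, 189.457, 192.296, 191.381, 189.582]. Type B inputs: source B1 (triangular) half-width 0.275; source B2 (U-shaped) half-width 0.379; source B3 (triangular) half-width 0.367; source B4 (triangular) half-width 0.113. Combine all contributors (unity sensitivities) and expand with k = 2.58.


mean = (188.896 + 189.761 + 191.759 + 190.099 + 189.39 + 189.032 + 189.477 + 187.14 + 189.457 + 192.296 + 191.381 + 189.582) / 12 = 189.8558333
s = sqrt(sum((x - mean)^2)/(n-1)) = 1.3993834
u_A = s / sqrt(n) = 1.3993834 / sqrt(12) = 0.40396719
u_B1 = 0.275 / sqrt(6) = 0.11226828
u_B2 = 0.379 / sqrt(2) = 0.26799347
u_B3 = 0.367 / sqrt(6) = 0.14982712
u_B4 = 0.113 / sqrt(6) = 0.046132057
uc = sqrt(0.40396719^2 + 0.11226828^2 + 0.26799347^2 + 0.14982712^2 + 0.046132057^2) = 0.52171878
U = k * uc = 2.58 * 0.52171878
U = 1.3460

1.3460


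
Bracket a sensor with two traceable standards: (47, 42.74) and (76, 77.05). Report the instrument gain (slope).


slope = (y2 - y1) / (x2 - x1)
= (77.05 - 42.74) / (76 - 47)
= 34.3100 / 29
= 1.1831

1.1831


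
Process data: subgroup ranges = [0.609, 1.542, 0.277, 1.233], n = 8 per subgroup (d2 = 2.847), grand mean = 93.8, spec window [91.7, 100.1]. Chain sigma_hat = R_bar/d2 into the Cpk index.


R_bar = (0.609 + 1.542 + 0.277 + 1.233) / 4 = 0.91525
sigma = R_bar / d2 = 0.91525 / 2.847 = 0.32147875
Cp = (USL - LSL)/(6*sigma) = (100.1 - 91.7)/(6*0.32147875) = 4.3549
Cpu = (100.1 - 93.8)/(3*0.32147875) = 6.5323
Cpl = (93.8 - 91.7)/(3*0.32147875) = 2.1774
Cpk = min(Cpu, Cpl) = 2.1774

2.1774


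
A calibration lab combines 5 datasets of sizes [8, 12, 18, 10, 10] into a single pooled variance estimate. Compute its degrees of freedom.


nu = sum_i (n_i - 1)
nu = ((8 - 1) + (12 - 1) + (18 - 1) + (10 - 1) + (10 - 1))
nu = 7 + 11 + 17 + 9 + 9
nu = 53

53


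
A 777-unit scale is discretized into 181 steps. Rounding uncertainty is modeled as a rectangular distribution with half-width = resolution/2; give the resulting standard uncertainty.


resolution = range / divisions
resolution = 777 / 181 = 4.2928177
u_res = resolution / (2*sqrt(3))
u_res = 4.2928177 / 3.4641016
u_res = 1.2392

1.2392


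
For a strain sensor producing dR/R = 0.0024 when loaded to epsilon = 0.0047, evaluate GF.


GF = (dR/R) / epsilon
= 0.0024 / 0.0047
= 0.5106

0.5106


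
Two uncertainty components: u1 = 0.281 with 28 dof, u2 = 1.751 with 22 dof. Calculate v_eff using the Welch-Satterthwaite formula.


uc = sqrt(u1^2 + u2^2) = sqrt(0.281^2 + 1.751^2) = 1.7734041
v_eff = uc^4 / (u1^4/v1 + u2^4/v2)
= 1.7734041^4 / (0.281^4/28 + 1.751^4/22)
= 9.8907866 / 0.42751186
v_eff = 23.1357

23.1357


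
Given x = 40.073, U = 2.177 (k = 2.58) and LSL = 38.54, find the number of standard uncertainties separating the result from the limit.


u = U / k = 2.177 / 2.58 = 0.84379845
margin = |LSL - x| = |38.54 - 40.073| = 1.533
z = margin / u = 1.533 / 0.84379845
z = 1.8168

1.8168


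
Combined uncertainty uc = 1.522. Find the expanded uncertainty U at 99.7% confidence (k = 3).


U = k * uc
U = 3 * 1.522
U = 4.5660

4.5660


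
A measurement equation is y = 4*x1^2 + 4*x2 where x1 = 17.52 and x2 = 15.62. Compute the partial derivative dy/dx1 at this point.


y = 4*x1^2 + 4*x2
dy/dx1 = 2*4*x1
Evaluate at x1 = 17.52: c1 = 8 * 17.52
c1 = 140.1600

140.1600


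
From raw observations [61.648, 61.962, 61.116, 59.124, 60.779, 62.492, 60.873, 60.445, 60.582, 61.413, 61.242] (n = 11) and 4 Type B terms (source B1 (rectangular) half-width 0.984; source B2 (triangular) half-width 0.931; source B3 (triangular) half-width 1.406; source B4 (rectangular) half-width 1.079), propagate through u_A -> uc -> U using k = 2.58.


mean = (61.648 + 61.962 + 61.116 + 59.124 + 60.779 + 62.492 + 60.873 + 60.445 + 60.582 + 61.413 + 61.242) / 11 = 61.06145455
s = sqrt(sum((x - mean)^2)/(n-1)) = 0.88541249
u_A = s / sqrt(n) = 0.88541249 / sqrt(11) = 0.26696191
u_B1 = 0.984 / sqrt(3) = 0.56811266
u_B2 = 0.931 / sqrt(6) = 0.38007916
u_B3 = 1.406 / sqrt(6) = 0.5739971
u_B4 = 1.079 / sqrt(3) = 0.62296094
uc = sqrt(0.26696191^2 + 0.56811266^2 + 0.38007916^2 + 0.5739971^2 + 0.62296094^2) = 1.1207291
U = k * uc = 2.58 * 1.1207291
U = 2.8915

2.8915


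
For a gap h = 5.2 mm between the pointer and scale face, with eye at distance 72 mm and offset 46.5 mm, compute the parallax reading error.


error = h * offset / d
= 5.2 * 46.5 / 72
= 3.3583

3.3583


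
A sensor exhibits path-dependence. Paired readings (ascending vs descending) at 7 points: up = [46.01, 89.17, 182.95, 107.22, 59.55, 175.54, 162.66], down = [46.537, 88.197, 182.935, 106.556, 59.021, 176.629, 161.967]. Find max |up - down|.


|46.01 - 46.537| = 0.5270
|89.17 - 88.197| = 0.9730
|182.95 - 182.935| = 0.0150
|107.22 - 106.556| = 0.6640
|59.55 - 59.021| = 0.5290
|175.54 - 176.629| = 1.0890
|162.66 - 161.967| = 0.6930
hysteresis = max(diffs) = 1.0890

1.0890


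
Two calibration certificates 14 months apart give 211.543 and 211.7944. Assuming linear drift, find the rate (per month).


rate = (v2 - v1) / months
= (211.7944 - 211.543) / 14
= 0.2514 / 14
= 0.0180

0.0180


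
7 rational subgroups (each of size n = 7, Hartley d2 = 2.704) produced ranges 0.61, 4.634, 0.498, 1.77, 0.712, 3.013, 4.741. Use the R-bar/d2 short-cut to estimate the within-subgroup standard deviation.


R_bar = (0.61 + 4.634 + 0.498 + 1.77 + 0.712 + 3.013 + 4.741) / 7
R_bar = 15.978 / 7 = 2.2825714
sigma_hat = R_bar / d2 = 2.2825714 / 2.704 = 0.8441

0.8441


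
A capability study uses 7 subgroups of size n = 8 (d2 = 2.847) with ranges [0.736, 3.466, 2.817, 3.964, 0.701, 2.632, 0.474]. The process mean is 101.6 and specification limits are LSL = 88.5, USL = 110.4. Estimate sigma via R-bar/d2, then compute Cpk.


R_bar = (0.736 + 3.466 + 2.817 + 3.964 + 0.701 + 2.632 + 0.474) / 7 = 2.1128571
sigma = R_bar / d2 = 2.1128571 / 2.847 = 0.74213456
Cp = (USL - LSL)/(6*sigma) = (110.4 - 88.5)/(6*0.74213456) = 4.9182
Cpu = (110.4 - 101.6)/(3*0.74213456) = 3.9526
Cpl = (101.6 - 88.5)/(3*0.74213456) = 5.8839
Cpk = min(Cpu, Cpl) = 3.9526

3.9526


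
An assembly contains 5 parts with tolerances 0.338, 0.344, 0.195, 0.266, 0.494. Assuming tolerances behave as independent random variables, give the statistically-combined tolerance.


RSS = sqrt(0.338^2 + 0.344^2 + 0.195^2 + 0.266^2 + 0.494^2)
= sqrt(0.585397)
= 0.7651

0.7651


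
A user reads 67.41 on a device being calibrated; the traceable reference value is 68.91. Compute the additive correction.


Correction = standard - reading
= 68.91 - 67.41
= 1.5000

1.5000


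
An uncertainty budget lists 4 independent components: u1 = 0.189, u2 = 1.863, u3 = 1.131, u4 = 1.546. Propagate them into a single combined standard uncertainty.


uc = sqrt(0.189^2 + 1.863^2 + 1.131^2 + 1.546^2)
uc = sqrt(7.175767)
uc = 2.6788

2.6788


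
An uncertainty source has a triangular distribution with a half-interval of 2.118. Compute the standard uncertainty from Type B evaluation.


u_B = half_width / sqrt(6)
u_B = 2.118 / 2.4494897
u_B = 0.8647

0.8647


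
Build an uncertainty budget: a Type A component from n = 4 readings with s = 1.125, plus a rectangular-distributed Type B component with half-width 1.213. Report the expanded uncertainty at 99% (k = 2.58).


u_A = s / sqrt(n) = 1.125 / sqrt(4) = 0.5625
u_B = half_width / sqrt(3) = 1.213 / sqrt(3) = 0.70032588
uc = sqrt(u_A^2 + u_B^2) = sqrt(0.5625^2 + 0.70032588^2) = 0.8982553
U = k * uc = 2.58 * 0.8982553
U = 2.3175

2.3175


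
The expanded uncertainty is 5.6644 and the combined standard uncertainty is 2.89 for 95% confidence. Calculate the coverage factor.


k = U / uc
k = 5.6644 / 2.89
k = 1.96

1.96


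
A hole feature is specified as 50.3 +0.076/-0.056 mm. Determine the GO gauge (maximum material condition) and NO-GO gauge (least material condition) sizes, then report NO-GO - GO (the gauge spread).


GO = nominal - lower_tol (smallest hole = maximum material condition)
GO = 50.3 - 0.056 = 50.244
NO-GO = nominal + upper_tol (largest hole = least material condition)
NO-GO = 50.3 + 0.076 = 50.376
spread = NO-GO - GO = 50.376 - 50.244 = 0.1320

0.1320


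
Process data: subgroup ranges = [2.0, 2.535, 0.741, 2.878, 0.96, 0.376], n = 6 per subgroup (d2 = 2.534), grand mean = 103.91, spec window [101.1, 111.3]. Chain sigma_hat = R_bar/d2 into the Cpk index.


R_bar = (2.0 + 2.535 + 0.741 + 2.878 + 0.96 + 0.376) / 6 = 1.5816667
sigma = R_bar / d2 = 1.5816667 / 2.534 = 0.62417786
Cp = (USL - LSL)/(6*sigma) = (111.3 - 101.1)/(6*0.62417786) = 2.7236
Cpu = (111.3 - 103.91)/(3*0.62417786) = 3.9465
Cpl = (103.91 - 101.1)/(3*0.62417786) = 1.5006
Cpk = min(Cpu, Cpl) = 1.5006

1.5006


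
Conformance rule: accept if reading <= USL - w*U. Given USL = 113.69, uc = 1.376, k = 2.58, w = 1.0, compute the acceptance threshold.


U = k * uc = 2.58 * 1.376 = 3.55008
guard band g = w * U = 1.0 * 3.55008 = 3.55008
AL = USL - g = 113.69 - 3.55008
AL = 110.1399

110.1399


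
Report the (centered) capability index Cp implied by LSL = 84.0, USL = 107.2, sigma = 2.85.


Cp = (USL - LSL) / (6 * sigma)
= (107.2 - 84.0) / (6 * 2.85)
= 23.2000 / 17.1000
= 1.3567

1.3567


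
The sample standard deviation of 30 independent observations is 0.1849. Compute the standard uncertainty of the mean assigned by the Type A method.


u_A = s / sqrt(n)
u_A = 0.1849 / sqrt(30)
u_A = 0.1849 / 5.4772256
u_A = 0.0338

0.0338


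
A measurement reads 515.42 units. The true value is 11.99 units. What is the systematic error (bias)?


Systematic error = measured - true
= 515.42 - 11.99
= 503.4300

503.4300


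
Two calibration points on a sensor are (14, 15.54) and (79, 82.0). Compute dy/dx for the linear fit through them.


slope = (y2 - y1) / (x2 - x1)
= (82.0 - 15.54) / (79 - 14)
= 66.4600 / 65
= 1.0225

1.0225


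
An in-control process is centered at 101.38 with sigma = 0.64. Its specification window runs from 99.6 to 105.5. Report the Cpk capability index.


Cpu = (USL - mean) / (3*sigma) = (105.5 - 101.38) / (3*0.64) = 2.1458
Cpl = (mean - LSL) / (3*sigma) = (101.38 - 99.6) / (3*0.64) = 0.9271
Cpk = min(Cpu, Cpl) = 0.9271

0.9271


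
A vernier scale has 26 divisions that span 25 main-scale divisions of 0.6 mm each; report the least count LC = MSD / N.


LC = MSD / n_div
= 0.6 / 26
= 0.0231

0.0231


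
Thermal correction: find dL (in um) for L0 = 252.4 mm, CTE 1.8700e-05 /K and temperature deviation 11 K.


dL = L * alpha * dT
= 252.4 * 1.8700e-05 * 11
= 0.0519187 mm
dL_um = 0.0519187 * 1000 = 51.9187 um

51.9187


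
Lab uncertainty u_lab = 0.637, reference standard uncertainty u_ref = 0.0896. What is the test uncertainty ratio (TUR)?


TUR = u_lab / u_ref
= 0.637 / 0.0896
= 7.1094

7.1094


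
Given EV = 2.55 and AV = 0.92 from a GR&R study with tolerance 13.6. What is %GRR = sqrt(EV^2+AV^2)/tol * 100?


GRR = sqrt(EV^2 + AV^2) = sqrt(2.55^2 + 0.92^2) = 2.7108855
%GRR = GRR / tol * 100 = 2.7108855 / 13.6 * 100
%GRR = 19.9330

19.9330


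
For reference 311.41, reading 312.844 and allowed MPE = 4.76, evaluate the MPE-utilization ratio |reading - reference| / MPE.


e = indication - reference = 312.844 - 311.41 = 1.4340
|e| = 1.4340
ratio = |e| / MPE = 1.4340 / 4.76
ratio = 0.3013

0.3013


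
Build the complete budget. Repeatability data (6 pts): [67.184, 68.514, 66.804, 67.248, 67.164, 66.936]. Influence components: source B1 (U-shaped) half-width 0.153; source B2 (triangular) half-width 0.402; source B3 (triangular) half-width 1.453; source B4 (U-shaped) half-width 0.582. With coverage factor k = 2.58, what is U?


mean = (67.184 + 68.514 + 66.804 + 67.248 + 67.164 + 66.936) / 6 = 67.30833333
s = sqrt(sum((x - mean)^2)/(n-1)) = 0.61425521
u_A = s / sqrt(n) = 0.61425521 / sqrt(6) = 0.25076864
u_B1 = 0.153 / sqrt(2) = 0.10818734
u_B2 = 0.402 / sqrt(6) = 0.16411581
u_B3 = 1.453 / sqrt(6) = 0.59318477
u_B4 = 0.582 / sqrt(2) = 0.41153615
uc = sqrt(0.25076864^2 + 0.10818734^2 + 0.16411581^2 + 0.59318477^2 + 0.41153615^2) = 0.78914738
U = k * uc = 2.58 * 0.78914738
U = 2.0360

2.0360


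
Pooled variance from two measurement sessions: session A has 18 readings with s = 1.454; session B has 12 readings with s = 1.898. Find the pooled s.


s_p = sqrt(((n1-1)*s1^2 + (n2-1)*s2^2) / (n1+n2-2))
numerator = (18-1)*1.454^2 + (12-1)*1.898^2 = 35.939972 + 39.626444 = 75.566416
denominator = 18 + 12 - 2 = 28
s_p^2 = 75.566416 / 28 = 2.6988006
s_p = sqrt(2.6988006) = 1.6428

1.6428


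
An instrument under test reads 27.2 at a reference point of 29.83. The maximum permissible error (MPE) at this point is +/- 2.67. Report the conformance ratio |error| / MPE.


e = indication - reference = 27.2 - 29.83 = -2.6300
|e| = 2.6300
ratio = |e| / MPE = 2.6300 / 2.67
ratio = 0.9850

0.9850


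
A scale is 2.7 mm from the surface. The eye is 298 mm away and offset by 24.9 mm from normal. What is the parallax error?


error = h * offset / d
= 2.7 * 24.9 / 298
= 0.2256

0.2256


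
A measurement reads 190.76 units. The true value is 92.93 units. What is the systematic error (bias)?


Systematic error = measured - true
= 190.76 - 92.93
= 97.8300

97.8300


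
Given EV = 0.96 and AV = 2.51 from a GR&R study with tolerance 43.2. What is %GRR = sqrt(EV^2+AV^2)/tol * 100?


GRR = sqrt(EV^2 + AV^2) = sqrt(0.96^2 + 2.51^2) = 2.6873221
%GRR = GRR / tol * 100 = 2.6873221 / 43.2 * 100
%GRR = 6.2207

6.2207


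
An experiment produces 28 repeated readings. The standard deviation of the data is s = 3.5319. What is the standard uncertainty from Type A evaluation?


u_A = s / sqrt(n)
u_A = 3.5319 / sqrt(28)
u_A = 3.5319 / 5.2915026
u_A = 0.6675

0.6675


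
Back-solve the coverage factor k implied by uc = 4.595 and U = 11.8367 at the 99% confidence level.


k = U / uc
k = 11.8367 / 4.595
k = 2.576

2.576


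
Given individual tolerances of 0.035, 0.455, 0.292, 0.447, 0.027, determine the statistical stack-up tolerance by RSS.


RSS = sqrt(0.035^2 + 0.455^2 + 0.292^2 + 0.447^2 + 0.027^2)
= sqrt(0.494052)
= 0.7029

0.7029


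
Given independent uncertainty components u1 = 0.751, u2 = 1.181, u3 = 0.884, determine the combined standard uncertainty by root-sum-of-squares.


uc = sqrt(0.751^2 + 1.181^2 + 0.884^2)
uc = sqrt(2.740218)
uc = 1.6554

1.6554


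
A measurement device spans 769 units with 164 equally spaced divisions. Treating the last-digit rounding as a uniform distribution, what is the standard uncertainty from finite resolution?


resolution = range / divisions
resolution = 769 / 164 = 4.6890244
u_res = resolution / (2*sqrt(3))
u_res = 4.6890244 / 3.4641016
u_res = 1.3536

1.3536


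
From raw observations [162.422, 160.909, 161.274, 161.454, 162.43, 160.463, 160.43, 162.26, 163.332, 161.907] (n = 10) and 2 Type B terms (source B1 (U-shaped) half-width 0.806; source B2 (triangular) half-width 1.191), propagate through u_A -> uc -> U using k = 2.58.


mean = (162.422 + 160.909 + 161.274 + 161.454 + 162.43 + 160.463 + 160.43 + 162.26 + 163.332 + 161.907) / 10 = 161.6881
s = sqrt(sum((x - mean)^2)/(n-1)) = 0.94770969
u_A = s / sqrt(n) = 0.94770969 / sqrt(10) = 0.29969212
u_B1 = 0.806 / sqrt(2) = 0.56992807
u_B2 = 1.191 / sqrt(6) = 0.48622371
uc = sqrt(0.29969212^2 + 0.56992807^2 + 0.48622371^2) = 0.80687475
U = k * uc = 2.58 * 0.80687475
U = 2.0817

2.0817


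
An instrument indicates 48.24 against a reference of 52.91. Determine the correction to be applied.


Correction = standard - reading
= 52.91 - 48.24
= 4.6700

4.6700


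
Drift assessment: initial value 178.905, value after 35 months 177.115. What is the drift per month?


rate = (v2 - v1) / months
= (177.115 - 178.905) / 35
= -1.7900 / 35
= -0.0511

-0.0511


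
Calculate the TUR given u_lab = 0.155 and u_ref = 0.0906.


TUR = u_lab / u_ref
= 0.155 / 0.0906
= 1.7108

1.7108


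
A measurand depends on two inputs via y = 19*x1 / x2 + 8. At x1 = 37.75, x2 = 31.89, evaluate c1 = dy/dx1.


y = 19*x1 / x2 + 8
dy/dx1 = 19/x2
Evaluate at x2 = 31.89: c1 = 19 / 31.89
c1 = 0.5958

0.5958


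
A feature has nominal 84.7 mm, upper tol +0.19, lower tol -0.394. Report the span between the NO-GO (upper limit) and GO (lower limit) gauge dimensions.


GO = nominal - lower_tol (smallest hole = maximum material condition)
GO = 84.7 - 0.394 = 84.306
NO-GO = nominal + upper_tol (largest hole = least material condition)
NO-GO = 84.7 + 0.19 = 84.89
spread = NO-GO - GO = 84.89 - 84.306 = 0.5840

0.5840


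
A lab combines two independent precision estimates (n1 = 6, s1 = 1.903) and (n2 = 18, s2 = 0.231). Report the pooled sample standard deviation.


s_p = sqrt(((n1-1)*s1^2 + (n2-1)*s2^2) / (n1+n2-2))
numerator = (6-1)*1.903^2 + (18-1)*0.231^2 = 18.107045 + 0.907137 = 19.014182
denominator = 6 + 18 - 2 = 22
s_p^2 = 19.014182 / 22 = 0.864281
s_p = sqrt(0.864281) = 0.9297

0.9297


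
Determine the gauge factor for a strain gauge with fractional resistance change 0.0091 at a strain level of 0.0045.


GF = (dR/R) / epsilon
= 0.0091 / 0.0045
= 2.0222

2.0222


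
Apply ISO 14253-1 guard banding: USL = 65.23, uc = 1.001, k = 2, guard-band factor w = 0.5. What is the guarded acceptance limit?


U = k * uc = 2 * 1.001 = 2.002
guard band g = w * U = 0.5 * 2.002 = 1.001
AL = USL - g = 65.23 - 1.001
AL = 64.2290

64.2290


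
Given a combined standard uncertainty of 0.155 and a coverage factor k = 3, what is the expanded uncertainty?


U = k * uc
U = 3 * 0.155
U = 0.4650

0.4650


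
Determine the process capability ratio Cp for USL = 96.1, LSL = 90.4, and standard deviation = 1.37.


Cp = (USL - LSL) / (6 * sigma)
= (96.1 - 90.4) / (6 * 1.37)
= 5.7000 / 8.2200
= 0.6934

0.6934


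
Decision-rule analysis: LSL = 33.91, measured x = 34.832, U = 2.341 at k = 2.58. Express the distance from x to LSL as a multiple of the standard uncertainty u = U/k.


u = U / k = 2.341 / 2.58 = 0.90736434
margin = |LSL - x| = |33.91 - 34.832| = 0.922
z = margin / u = 0.922 / 0.90736434
z = 1.0161

1.0161


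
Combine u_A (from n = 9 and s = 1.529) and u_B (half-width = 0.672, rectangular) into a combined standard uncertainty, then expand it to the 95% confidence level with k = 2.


u_A = s / sqrt(n) = 1.529 / sqrt(9) = 0.50966667
u_B = half_width / sqrt(3) = 0.672 / sqrt(3) = 0.38797938
uc = sqrt(u_A^2 + u_B^2) = sqrt(0.50966667^2 + 0.38797938^2) = 0.64053736
U = k * uc = 2 * 0.64053736
U = 1.2811

1.2811


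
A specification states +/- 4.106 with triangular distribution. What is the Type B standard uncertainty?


u_B = half_width / sqrt(6)
u_B = 4.106 / 2.4494897
u_B = 1.6763

1.6763


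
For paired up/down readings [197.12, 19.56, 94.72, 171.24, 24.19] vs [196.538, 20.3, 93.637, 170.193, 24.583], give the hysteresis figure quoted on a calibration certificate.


|197.12 - 196.538| = 0.5820
|19.56 - 20.3| = 0.7400
|94.72 - 93.637| = 1.0830
|171.24 - 170.193| = 1.0470
|24.19 - 24.583| = 0.3930
hysteresis = max(diffs) = 1.0830

1.0830


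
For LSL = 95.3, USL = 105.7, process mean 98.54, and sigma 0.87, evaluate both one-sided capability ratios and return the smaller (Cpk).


Cpu = (USL - mean) / (3*sigma) = (105.7 - 98.54) / (3*0.87) = 2.7433
Cpl = (mean - LSL) / (3*sigma) = (98.54 - 95.3) / (3*0.87) = 1.2414
Cpk = min(Cpu, Cpl) = 1.2414

1.2414


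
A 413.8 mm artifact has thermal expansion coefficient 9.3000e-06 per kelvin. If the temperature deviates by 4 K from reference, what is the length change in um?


dL = L * alpha * dT
= 413.8 * 9.3000e-06 * 4
= 0.0153934 mm
dL_um = 0.0153934 * 1000 = 15.3934 um

15.3934


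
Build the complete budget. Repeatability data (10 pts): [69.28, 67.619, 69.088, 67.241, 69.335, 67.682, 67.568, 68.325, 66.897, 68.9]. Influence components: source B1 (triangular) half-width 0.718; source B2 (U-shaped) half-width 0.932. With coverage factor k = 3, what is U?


mean = (69.28 + 67.619 + 69.088 + 67.241 + 69.335 + 67.682 + 67.568 + 68.325 + 66.897 + 68.9) / 10 = 68.1935
s = sqrt(sum((x - mean)^2)/(n-1)) = 0.90499665
u_A = s / sqrt(n) = 0.90499665 / sqrt(10) = 0.28618507
u_B1 = 0.718 / sqrt(6) = 0.29312227
u_B2 = 0.932 / sqrt(2) = 0.65902352
uc = sqrt(0.28618507^2 + 0.29312227^2 + 0.65902352^2) = 0.7759733
U = k * uc = 3 * 0.7759733
U = 2.3279

2.3279


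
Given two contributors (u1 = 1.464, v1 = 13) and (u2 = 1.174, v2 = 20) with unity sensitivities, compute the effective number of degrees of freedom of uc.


uc = sqrt(u1^2 + u2^2) = sqrt(1.464^2 + 1.174^2) = 1.8765852
v_eff = uc^4 / (u1^4/v1 + u2^4/v2)
= 1.8765852^4 / (1.464^4/13 + 1.174^4/20)
= 12.401469 / 0.44834514
v_eff = 27.6605

27.6605


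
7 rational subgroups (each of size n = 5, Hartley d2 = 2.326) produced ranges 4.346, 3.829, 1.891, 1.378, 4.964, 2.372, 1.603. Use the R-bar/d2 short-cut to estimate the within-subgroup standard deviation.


R_bar = (4.346 + 3.829 + 1.891 + 1.378 + 4.964 + 2.372 + 1.603) / 7
R_bar = 20.383 / 7 = 2.9118571
sigma_hat = R_bar / d2 = 2.9118571 / 2.326 = 1.2519

1.2519


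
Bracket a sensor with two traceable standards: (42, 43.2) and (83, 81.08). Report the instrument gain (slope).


slope = (y2 - y1) / (x2 - x1)
= (81.08 - 43.2) / (83 - 42)
= 37.8800 / 41
= 0.9239

0.9239


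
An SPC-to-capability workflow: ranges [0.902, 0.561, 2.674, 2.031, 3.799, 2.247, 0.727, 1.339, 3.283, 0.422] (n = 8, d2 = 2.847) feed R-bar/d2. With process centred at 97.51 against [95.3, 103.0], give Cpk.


R_bar = (0.902 + 0.561 + 2.674 + 2.031 + 3.799 + 2.247 + 0.727 + 1.339 + 3.283 + 0.422) / 10 = 1.7985
sigma = R_bar / d2 = 1.7985 / 2.847 = 0.6317176
Cp = (USL - LSL)/(6*sigma) = (103.0 - 95.3)/(6*0.6317176) = 2.0315
Cpu = (103.0 - 97.51)/(3*0.6317176) = 2.8969
Cpl = (97.51 - 95.3)/(3*0.6317176) = 1.1661
Cpk = min(Cpu, Cpl) = 1.1661

1.1661


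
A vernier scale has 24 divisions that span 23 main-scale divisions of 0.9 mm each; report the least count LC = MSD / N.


LC = MSD / n_div
= 0.9 / 24
= 0.0375

0.0375


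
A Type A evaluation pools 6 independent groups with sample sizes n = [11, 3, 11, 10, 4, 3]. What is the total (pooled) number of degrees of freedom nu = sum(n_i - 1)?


nu = sum_i (n_i - 1)
nu = ((11 - 1) + (3 - 1) + (11 - 1) + (10 - 1) + (4 - 1) + (3 - 1))
nu = 10 + 2 + 10 + 9 + 3 + 2
nu = 36

36


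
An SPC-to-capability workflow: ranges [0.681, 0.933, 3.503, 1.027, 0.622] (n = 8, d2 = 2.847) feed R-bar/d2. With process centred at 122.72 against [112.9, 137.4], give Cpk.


R_bar = (0.681 + 0.933 + 3.503 + 1.027 + 0.622) / 5 = 1.3532
sigma = R_bar / d2 = 1.3532 / 2.847 = 0.47530734
Cp = (USL - LSL)/(6*sigma) = (137.4 - 112.9)/(6*0.47530734) = 8.5909
Cpu = (137.4 - 122.72)/(3*0.47530734) = 10.2951
Cpl = (122.72 - 112.9)/(3*0.47530734) = 6.8868
Cpk = min(Cpu, Cpl) = 6.8868

6.8868


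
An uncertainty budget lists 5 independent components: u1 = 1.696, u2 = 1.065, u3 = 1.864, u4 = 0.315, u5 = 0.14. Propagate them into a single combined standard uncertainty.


uc = sqrt(1.696^2 + 1.065^2 + 1.864^2 + 0.315^2 + 0.14^2)
uc = sqrt(7.603962)
uc = 2.7575

2.7575


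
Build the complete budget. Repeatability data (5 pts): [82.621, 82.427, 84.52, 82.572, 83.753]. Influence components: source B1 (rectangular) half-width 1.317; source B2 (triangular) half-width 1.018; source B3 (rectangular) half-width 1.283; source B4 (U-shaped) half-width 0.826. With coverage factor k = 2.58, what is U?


mean = (82.621 + 82.427 + 84.52 + 82.572 + 83.753) / 5 = 83.1786
s = sqrt(sum((x - mean)^2)/(n-1)) = 0.91829641
u_A = s / sqrt(n) = 0.91829641 / sqrt(5) = 0.41067464
u_B1 = 1.317 / sqrt(3) = 0.7603703
u_B2 = 1.018 / sqrt(6) = 0.41559676
u_B3 = 1.283 / sqrt(3) = 0.7407404
u_B4 = 0.826 / sqrt(2) = 0.5840702
uc = sqrt(0.41067464^2 + 0.7603703^2 + 0.41559676^2 + 0.7407404^2 + 0.5840702^2) = 1.3451289
U = k * uc = 2.58 * 1.3451289
U = 3.4704

3.4704


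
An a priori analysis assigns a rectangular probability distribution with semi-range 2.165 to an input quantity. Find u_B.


u_B = half_width / sqrt(3)
u_B = 2.165 / 1.7320508
u_B = 1.2500

1.2500


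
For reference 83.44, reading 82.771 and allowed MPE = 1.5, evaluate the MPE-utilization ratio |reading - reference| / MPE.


e = indication - reference = 82.771 - 83.44 = -0.6690
|e| = 0.6690
ratio = |e| / MPE = 0.6690 / 1.5
ratio = 0.4460

0.4460


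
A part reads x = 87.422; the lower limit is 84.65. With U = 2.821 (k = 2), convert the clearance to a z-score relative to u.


u = U / k = 2.821 / 2 = 1.4105
margin = |LSL - x| = |84.65 - 87.422| = 2.772
z = margin / u = 2.772 / 1.4105
z = 1.9653

1.9653


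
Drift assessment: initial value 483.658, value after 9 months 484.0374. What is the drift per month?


rate = (v2 - v1) / months
= (484.0374 - 483.658) / 9
= 0.3794 / 9
= 0.0422

0.0422


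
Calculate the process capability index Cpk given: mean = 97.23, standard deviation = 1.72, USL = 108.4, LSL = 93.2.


Cpu = (USL - mean) / (3*sigma) = (108.4 - 97.23) / (3*1.72) = 2.1647
Cpl = (mean - LSL) / (3*sigma) = (97.23 - 93.2) / (3*1.72) = 0.7810
Cpk = min(Cpu, Cpl) = 0.7810

0.7810


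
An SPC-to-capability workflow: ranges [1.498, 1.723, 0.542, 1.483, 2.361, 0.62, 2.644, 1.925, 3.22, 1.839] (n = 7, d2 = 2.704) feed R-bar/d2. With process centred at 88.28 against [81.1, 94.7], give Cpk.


R_bar = (1.498 + 1.723 + 0.542 + 1.483 + 2.361 + 0.62 + 2.644 + 1.925 + 3.22 + 1.839) / 10 = 1.7855
sigma = R_bar / d2 = 1.7855 / 2.704 = 0.66031805
Cp = (USL - LSL)/(6*sigma) = (94.7 - 81.1)/(6*0.66031805) = 3.4327
Cpu = (94.7 - 88.28)/(3*0.66031805) = 3.2409
Cpl = (88.28 - 81.1)/(3*0.66031805) = 3.6245
Cpk = min(Cpu, Cpl) = 3.2409

3.2409


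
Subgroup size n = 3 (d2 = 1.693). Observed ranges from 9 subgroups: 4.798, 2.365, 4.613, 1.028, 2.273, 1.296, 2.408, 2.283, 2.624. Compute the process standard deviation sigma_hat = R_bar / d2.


R_bar = (4.798 + 2.365 + 4.613 + 1.028 + 2.273 + 1.296 + 2.408 + 2.283 + 2.624) / 9
R_bar = 23.688 / 9 = 2.632
sigma_hat = R_bar / d2 = 2.632 / 1.693 = 1.5546

1.5546


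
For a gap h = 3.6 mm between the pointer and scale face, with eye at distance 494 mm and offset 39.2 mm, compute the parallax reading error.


error = h * offset / d
= 3.6 * 39.2 / 494
= 0.2857

0.2857


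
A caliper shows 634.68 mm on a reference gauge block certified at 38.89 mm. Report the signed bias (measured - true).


Systematic error = measured - true
= 634.68 - 38.89
= 595.7900

595.7900


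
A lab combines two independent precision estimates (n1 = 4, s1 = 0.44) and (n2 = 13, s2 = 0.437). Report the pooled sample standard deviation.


s_p = sqrt(((n1-1)*s1^2 + (n2-1)*s2^2) / (n1+n2-2))
numerator = (4-1)*0.44^2 + (13-1)*0.437^2 = 0.5808 + 2.291628 = 2.872428
denominator = 4 + 13 - 2 = 15
s_p^2 = 2.872428 / 15 = 0.1914952
s_p = sqrt(0.1914952) = 0.4376

0.4376


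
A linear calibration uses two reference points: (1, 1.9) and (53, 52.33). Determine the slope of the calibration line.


slope = (y2 - y1) / (x2 - x1)
= (52.33 - 1.9) / (53 - 1)
= 50.4300 / 52
= 0.9698

0.9698


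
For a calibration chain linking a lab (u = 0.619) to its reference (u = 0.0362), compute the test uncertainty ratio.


TUR = u_lab / u_ref
= 0.619 / 0.0362
= 17.0994

17.0994


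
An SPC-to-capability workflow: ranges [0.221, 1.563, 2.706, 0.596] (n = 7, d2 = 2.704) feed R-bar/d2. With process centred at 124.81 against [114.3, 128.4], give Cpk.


R_bar = (0.221 + 1.563 + 2.706 + 0.596) / 4 = 1.2715
sigma = R_bar / d2 = 1.2715 / 2.704 = 0.47022929
Cp = (USL - LSL)/(6*sigma) = (128.4 - 114.3)/(6*0.47022929) = 4.9976
Cpu = (128.4 - 124.81)/(3*0.47022929) = 2.5449
Cpl = (124.81 - 114.3)/(3*0.47022929) = 7.4503
Cpk = min(Cpu, Cpl) = 2.5449

2.5449


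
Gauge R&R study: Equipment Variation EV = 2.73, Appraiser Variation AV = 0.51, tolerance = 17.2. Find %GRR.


GRR = sqrt(EV^2 + AV^2) = sqrt(2.73^2 + 0.51^2) = 2.7772288
%GRR = GRR / tol * 100 = 2.7772288 / 17.2 * 100
%GRR = 16.1467

16.1467


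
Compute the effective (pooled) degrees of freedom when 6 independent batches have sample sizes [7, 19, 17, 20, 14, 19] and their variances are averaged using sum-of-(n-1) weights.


nu = sum_i (n_i - 1)
nu = ((7 - 1) + (19 - 1) + (17 - 1) + (20 - 1) + (14 - 1) + (19 - 1))
nu = 6 + 18 + 16 + 19 + 13 + 18
nu = 90

90


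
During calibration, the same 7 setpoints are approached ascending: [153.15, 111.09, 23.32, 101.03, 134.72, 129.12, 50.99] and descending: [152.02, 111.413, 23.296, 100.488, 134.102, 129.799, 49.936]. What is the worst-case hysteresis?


|153.15 - 152.02| = 1.1300
|111.09 - 111.413| = 0.3230
|23.32 - 23.296| = 0.0240
|101.03 - 100.488| = 0.5420
|134.72 - 134.102| = 0.6180
|129.12 - 129.799| = 0.6790
|50.99 - 49.936| = 1.0540
hysteresis = max(diffs) = 1.1300

1.1300
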